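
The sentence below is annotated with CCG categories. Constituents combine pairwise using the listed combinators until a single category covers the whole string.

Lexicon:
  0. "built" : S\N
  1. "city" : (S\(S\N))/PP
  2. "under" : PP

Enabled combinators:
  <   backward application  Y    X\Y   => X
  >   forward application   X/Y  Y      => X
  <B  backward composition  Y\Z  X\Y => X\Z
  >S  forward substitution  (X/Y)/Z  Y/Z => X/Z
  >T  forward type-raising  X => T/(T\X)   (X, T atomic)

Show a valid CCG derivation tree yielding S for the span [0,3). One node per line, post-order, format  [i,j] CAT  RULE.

[0,1] S\N  lex  "built"
[1,2] (S\(S\N))/PP  lex  "city"
[2,3] PP  lex  "under"
[1,3] S\(S\N)  >  k=2
[0,3] S  <  k=1

[0,3] S   <
  [0,1] "built" : S\N
  [1,3] S\(S\N)   >
    [1,2] "city" : (S\(S\N))/PP
    [2,3] "under" : PP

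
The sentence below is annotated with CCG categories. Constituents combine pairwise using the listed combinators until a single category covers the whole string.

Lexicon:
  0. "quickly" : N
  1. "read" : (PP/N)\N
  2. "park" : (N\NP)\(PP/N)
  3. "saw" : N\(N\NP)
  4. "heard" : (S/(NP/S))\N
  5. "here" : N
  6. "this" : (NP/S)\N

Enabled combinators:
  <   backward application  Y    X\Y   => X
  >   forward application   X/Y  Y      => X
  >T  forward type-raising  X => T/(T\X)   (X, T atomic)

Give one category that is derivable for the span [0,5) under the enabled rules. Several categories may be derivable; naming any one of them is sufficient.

S/(NP/S)

[0,7] S   >
  [0,5] S/(NP/S)   <
    [0,4] N   <
      [0,3] N\NP   <
        [0,2] PP/N   <
          [0,1] "quickly" : N
          [1,2] "read" : (PP/N)\N
        [2,3] "park" : (N\NP)\(PP/N)
      [3,4] "saw" : N\(N\NP)
    [4,5] "heard" : (S/(NP/S))\N
  [5,7] NP/S   <
    [5,6] "here" : N
    [6,7] "this" : (NP/S)\N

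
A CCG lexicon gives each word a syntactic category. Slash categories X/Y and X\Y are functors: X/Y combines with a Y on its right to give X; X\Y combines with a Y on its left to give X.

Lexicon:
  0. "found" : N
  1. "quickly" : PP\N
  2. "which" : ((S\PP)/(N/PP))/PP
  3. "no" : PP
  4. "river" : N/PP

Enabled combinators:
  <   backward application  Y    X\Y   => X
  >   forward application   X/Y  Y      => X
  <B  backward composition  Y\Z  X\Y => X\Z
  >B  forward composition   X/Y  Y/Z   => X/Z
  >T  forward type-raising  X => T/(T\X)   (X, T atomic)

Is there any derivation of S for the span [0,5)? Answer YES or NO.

YES

[0,5] S   <
  [0,2] PP   >
    [0,1] PP/(PP\N)   >T
      [0,1] "found" : N
    [1,2] "quickly" : PP\N
  [2,5] S\PP   >
    [2,4] (S\PP)/(N/PP)   >
      [2,3] "which" : ((S\PP)/(N/PP))/PP
      [3,4] "no" : PP
    [4,5] "river" : N/PP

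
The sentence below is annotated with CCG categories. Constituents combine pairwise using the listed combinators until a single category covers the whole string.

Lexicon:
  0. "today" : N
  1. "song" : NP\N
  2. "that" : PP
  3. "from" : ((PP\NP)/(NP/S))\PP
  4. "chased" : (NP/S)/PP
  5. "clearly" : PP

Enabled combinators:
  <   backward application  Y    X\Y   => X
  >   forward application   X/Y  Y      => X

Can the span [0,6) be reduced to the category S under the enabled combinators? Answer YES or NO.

NO

N NP\N PP ((PP\NP)/(NP/S))\PP (NP/S)/PP PP
CKY chart[0,6] = {PP}; S ∉ chart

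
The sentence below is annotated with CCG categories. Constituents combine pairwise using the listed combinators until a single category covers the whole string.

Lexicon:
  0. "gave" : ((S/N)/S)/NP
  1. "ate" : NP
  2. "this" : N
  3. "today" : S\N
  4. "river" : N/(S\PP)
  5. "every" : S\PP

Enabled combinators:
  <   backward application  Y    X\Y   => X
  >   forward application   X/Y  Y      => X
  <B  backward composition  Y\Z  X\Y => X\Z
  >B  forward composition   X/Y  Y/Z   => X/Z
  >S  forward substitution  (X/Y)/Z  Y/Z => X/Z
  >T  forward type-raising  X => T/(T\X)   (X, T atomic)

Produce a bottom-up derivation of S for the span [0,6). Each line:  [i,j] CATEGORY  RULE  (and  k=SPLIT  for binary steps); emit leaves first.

[0,1] ((S/N)/S)/NP  lex  "gave"
[1,2] NP  lex  "ate"
[0,2] (S/N)/S  >  k=1
[2,3] N  lex  "this"
[3,4] S\N  lex  "today"
[2,4] S  <  k=3
[0,4] S/N  >  k=2
[4,5] N/(S\PP)  lex  "river"
[5,6] S\PP  lex  "every"
[4,6] N  >  k=5
[0,6] S  >  k=4

[0,6] S   >
  [0,4] S/N   >
    [0,2] (S/N)/S   >
      [0,1] "gave" : ((S/N)/S)/NP
      [1,2] "ate" : NP
    [2,4] S   <
      [2,3] "this" : N
      [3,4] "today" : S\N
  [4,6] N   >
    [4,5] "river" : N/(S\PP)
    [5,6] "every" : S\PP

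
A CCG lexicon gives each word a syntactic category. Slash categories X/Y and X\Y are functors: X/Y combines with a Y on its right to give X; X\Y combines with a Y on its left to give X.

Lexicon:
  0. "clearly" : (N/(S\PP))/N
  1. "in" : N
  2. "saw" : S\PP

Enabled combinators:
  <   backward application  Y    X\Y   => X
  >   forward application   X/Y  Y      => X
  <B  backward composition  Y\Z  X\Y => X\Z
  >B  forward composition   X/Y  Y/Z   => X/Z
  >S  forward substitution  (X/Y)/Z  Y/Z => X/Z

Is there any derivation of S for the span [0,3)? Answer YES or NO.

(N/(S\PP))/N N S\PP
CKY chart[0,3] = {N}; S ∉ chart

NO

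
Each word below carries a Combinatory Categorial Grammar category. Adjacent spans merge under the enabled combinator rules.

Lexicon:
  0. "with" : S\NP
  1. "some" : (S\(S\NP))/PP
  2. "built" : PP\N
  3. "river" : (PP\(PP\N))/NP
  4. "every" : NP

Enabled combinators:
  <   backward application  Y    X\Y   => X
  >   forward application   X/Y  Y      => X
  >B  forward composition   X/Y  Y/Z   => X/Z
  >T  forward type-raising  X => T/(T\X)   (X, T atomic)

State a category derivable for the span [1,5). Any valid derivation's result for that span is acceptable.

[0,5] S   <
  [0,1] "with" : S\NP
  [1,5] S\(S\NP)   >
    [1,2] "some" : (S\(S\NP))/PP
    [2,5] PP   <
      [2,3] "built" : PP\N
      [3,5] PP\(PP\N)   >
        [3,4] "river" : (PP\(PP\N))/NP
        [4,5] "every" : NP

S\(S\NP)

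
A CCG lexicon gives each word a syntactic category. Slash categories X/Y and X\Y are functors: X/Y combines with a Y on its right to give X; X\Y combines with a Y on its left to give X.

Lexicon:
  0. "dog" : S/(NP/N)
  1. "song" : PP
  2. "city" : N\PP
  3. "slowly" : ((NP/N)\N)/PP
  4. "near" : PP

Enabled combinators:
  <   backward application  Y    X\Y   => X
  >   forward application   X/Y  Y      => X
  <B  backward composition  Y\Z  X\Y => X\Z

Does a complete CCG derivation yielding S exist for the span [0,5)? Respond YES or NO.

[0,5] S   >
  [0,1] "dog" : S/(NP/N)
  [1,5] NP/N   <
    [1,3] N   <
      [1,2] "song" : PP
      [2,3] "city" : N\PP
    [3,5] (NP/N)\N   >
      [3,4] "slowly" : ((NP/N)\N)/PP
      [4,5] "near" : PP

YES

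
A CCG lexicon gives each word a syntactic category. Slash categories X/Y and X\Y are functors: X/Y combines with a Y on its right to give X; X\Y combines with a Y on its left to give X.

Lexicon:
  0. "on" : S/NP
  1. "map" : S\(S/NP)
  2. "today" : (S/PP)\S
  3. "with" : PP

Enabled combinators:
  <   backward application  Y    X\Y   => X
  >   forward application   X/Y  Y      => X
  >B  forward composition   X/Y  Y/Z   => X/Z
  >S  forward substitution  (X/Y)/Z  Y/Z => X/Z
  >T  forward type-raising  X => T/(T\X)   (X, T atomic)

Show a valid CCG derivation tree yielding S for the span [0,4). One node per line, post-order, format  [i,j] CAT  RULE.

[0,1] S/NP  lex  "on"
[1,2] S\(S/NP)  lex  "map"
[0,2] S  <  k=1
[2,3] (S/PP)\S  lex  "today"
[0,3] S/PP  <  k=2
[3,4] PP  lex  "with"
[0,4] S  >  k=3

[0,4] S   >
  [0,3] S/PP   <
    [0,2] S   <
      [0,1] "on" : S/NP
      [1,2] "map" : S\(S/NP)
    [2,3] "today" : (S/PP)\S
  [3,4] "with" : PP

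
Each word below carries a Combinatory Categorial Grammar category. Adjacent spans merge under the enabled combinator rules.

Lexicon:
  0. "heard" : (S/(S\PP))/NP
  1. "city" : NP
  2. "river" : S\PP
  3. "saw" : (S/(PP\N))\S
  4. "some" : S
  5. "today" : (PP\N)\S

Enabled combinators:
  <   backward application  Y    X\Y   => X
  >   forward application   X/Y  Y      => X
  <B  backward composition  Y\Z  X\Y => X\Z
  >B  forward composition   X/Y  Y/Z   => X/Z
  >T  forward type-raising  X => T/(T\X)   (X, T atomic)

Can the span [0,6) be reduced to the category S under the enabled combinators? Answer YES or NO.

[0,6] S   >
  [0,4] S/(PP\N)   <
    [0,3] S   >
      [0,2] S/(S\PP)   >
        [0,1] "heard" : (S/(S\PP))/NP
        [1,2] "city" : NP
      [2,3] "river" : S\PP
    [3,4] "saw" : (S/(PP\N))\S
  [4,6] PP\N   <
    [4,5] "some" : S
    [5,6] "today" : (PP\N)\S

YES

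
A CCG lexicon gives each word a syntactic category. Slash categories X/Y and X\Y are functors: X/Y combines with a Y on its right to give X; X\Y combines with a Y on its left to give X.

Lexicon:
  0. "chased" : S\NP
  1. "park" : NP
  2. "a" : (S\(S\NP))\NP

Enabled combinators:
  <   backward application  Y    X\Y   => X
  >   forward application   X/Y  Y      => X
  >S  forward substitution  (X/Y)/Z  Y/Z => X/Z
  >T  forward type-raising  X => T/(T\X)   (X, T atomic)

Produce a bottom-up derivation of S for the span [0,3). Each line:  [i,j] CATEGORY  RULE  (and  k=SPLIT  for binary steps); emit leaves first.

[0,3] S   <
  [0,1] "chased" : S\NP
  [1,3] S\(S\NP)   <
    [1,2] "park" : NP
    [2,3] "a" : (S\(S\NP))\NP

[0,1] S\NP  lex  "chased"
[1,2] NP  lex  "park"
[2,3] (S\(S\NP))\NP  lex  "a"
[1,3] S\(S\NP)  <  k=2
[0,3] S  <  k=1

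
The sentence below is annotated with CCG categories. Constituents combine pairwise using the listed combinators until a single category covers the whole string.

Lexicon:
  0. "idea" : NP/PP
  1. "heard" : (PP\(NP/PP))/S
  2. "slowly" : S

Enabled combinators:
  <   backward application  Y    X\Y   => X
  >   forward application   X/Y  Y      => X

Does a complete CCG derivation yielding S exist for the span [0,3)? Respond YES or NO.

NP/PP (PP\(NP/PP))/S S
CKY chart[0,3] = {PP}; S ∉ chart

NO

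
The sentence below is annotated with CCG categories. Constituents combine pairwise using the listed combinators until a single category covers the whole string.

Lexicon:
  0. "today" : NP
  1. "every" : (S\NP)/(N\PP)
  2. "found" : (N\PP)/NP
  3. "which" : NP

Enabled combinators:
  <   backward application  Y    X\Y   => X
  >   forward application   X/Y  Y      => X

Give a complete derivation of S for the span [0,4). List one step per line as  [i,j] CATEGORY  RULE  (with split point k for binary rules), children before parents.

[0,1] NP  lex  "today"
[1,2] (S\NP)/(N\PP)  lex  "every"
[2,3] (N\PP)/NP  lex  "found"
[3,4] NP  lex  "which"
[2,4] N\PP  >  k=3
[1,4] S\NP  >  k=2
[0,4] S  <  k=1

[0,4] S   <
  [0,1] "today" : NP
  [1,4] S\NP   >
    [1,2] "every" : (S\NP)/(N\PP)
    [2,4] N\PP   >
      [2,3] "found" : (N\PP)/NP
      [3,4] "which" : NP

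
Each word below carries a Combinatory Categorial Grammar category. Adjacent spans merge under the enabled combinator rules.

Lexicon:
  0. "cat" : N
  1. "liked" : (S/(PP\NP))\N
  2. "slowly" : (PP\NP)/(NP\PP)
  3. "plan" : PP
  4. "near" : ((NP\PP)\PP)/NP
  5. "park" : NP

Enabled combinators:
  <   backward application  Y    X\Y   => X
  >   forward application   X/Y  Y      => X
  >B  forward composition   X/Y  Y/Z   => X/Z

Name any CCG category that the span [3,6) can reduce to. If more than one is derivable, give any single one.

[0,6] S   >
  [0,2] S/(PP\NP)   <
    [0,1] "cat" : N
    [1,2] "liked" : (S/(PP\NP))\N
  [2,6] PP\NP   >
    [2,3] "slowly" : (PP\NP)/(NP\PP)
    [3,6] NP\PP   <
      [3,4] "plan" : PP
      [4,6] (NP\PP)\PP   >
        [4,5] "near" : ((NP\PP)\PP)/NP
        [5,6] "park" : NP

NP\PP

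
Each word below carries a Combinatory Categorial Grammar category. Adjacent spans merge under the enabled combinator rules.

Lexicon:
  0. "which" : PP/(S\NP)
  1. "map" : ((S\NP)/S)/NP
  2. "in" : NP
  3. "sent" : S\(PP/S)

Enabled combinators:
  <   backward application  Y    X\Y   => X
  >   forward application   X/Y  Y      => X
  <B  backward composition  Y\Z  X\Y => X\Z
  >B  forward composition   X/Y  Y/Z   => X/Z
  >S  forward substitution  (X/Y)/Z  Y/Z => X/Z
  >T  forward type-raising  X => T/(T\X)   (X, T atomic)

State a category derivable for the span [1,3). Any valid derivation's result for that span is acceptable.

[0,4] S   <
  [0,3] PP/S   >B
    [0,1] "which" : PP/(S\NP)
    [1,3] (S\NP)/S   >
      [1,2] "map" : ((S\NP)/S)/NP
      [2,3] "in" : NP
  [3,4] "sent" : S\(PP/S)

(S\NP)/S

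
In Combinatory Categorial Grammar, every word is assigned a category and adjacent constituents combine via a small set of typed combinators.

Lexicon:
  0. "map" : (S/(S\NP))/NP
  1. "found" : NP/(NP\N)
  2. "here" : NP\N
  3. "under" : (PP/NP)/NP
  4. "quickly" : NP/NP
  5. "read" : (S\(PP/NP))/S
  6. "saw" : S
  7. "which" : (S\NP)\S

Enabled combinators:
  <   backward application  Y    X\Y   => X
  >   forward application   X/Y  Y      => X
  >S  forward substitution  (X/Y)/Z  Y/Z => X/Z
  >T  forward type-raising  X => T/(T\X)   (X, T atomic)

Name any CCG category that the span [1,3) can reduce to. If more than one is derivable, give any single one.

NP

[0,8] S   >
  [0,3] S/(S\NP)   >
    [0,1] "map" : (S/(S\NP))/NP
    [1,3] NP   >
      [1,2] "found" : NP/(NP\N)
      [2,3] "here" : NP\N
  [3,8] S\NP   <
    [3,7] S   <
      [3,5] PP/NP   >S
        [3,4] "under" : (PP/NP)/NP
        [4,5] "quickly" : NP/NP
      [5,7] S\(PP/NP)   >
        [5,6] "read" : (S\(PP/NP))/S
        [6,7] "saw" : S
    [7,8] "which" : (S\NP)\S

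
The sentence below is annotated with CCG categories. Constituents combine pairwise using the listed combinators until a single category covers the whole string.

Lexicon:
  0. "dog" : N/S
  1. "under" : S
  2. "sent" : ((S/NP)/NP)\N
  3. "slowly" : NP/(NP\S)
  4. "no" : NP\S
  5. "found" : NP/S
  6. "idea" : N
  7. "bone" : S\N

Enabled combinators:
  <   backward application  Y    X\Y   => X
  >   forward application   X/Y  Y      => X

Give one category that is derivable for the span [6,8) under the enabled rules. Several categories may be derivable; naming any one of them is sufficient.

[0,8] S   >
  [0,5] S/NP   >
    [0,3] (S/NP)/NP   <
      [0,2] N   >
        [0,1] "dog" : N/S
        [1,2] "under" : S
      [2,3] "sent" : ((S/NP)/NP)\N
    [3,5] NP   >
      [3,4] "slowly" : NP/(NP\S)
      [4,5] "no" : NP\S
  [5,8] NP   >
    [5,6] "found" : NP/S
    [6,8] S   <
      [6,7] "idea" : N
      [7,8] "bone" : S\N

S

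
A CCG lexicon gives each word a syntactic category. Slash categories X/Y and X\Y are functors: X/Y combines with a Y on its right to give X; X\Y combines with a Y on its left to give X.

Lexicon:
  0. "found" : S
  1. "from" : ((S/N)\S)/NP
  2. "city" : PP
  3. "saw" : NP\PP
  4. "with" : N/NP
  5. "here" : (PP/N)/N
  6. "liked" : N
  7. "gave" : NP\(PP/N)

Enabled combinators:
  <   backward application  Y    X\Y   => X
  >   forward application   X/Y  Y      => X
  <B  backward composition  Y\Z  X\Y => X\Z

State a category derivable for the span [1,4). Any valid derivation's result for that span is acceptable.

[0,8] S   >
  [0,4] S/N   <
    [0,1] "found" : S
    [1,4] (S/N)\S   >
      [1,2] "from" : ((S/N)\S)/NP
      [2,4] NP   <
        [2,3] "city" : PP
        [3,4] "saw" : NP\PP
  [4,8] N   >
    [4,5] "with" : N/NP
    [5,8] NP   <
      [5,7] PP/N   >
        [5,6] "here" : (PP/N)/N
        [6,7] "liked" : N
      [7,8] "gave" : NP\(PP/N)

(S/N)\S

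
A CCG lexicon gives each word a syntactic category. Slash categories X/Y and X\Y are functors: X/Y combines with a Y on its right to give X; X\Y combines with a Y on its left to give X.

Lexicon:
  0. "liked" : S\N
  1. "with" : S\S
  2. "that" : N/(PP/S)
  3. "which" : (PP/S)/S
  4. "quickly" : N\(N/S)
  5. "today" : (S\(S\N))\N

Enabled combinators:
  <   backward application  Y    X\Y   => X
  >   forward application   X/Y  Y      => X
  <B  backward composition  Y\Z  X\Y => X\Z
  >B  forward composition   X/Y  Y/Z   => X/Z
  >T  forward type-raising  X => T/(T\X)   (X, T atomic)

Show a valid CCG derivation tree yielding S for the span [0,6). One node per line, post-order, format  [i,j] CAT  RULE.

[0,6] S   <
  [0,2] S\N   <B
    [0,1] "liked" : S\N
    [1,2] "with" : S\S
  [2,6] S\(S\N)   <
    [2,5] N   <
      [2,4] N/S   >B
        [2,3] "that" : N/(PP/S)
        [3,4] "which" : (PP/S)/S
      [4,5] "quickly" : N\(N/S)
    [5,6] "today" : (S\(S\N))\N

[0,1] S\N  lex  "liked"
[1,2] S\S  lex  "with"
[0,2] S\N  <B  k=1
[2,3] N/(PP/S)  lex  "that"
[3,4] (PP/S)/S  lex  "which"
[2,4] N/S  >B  k=3
[4,5] N\(N/S)  lex  "quickly"
[2,5] N  <  k=4
[5,6] (S\(S\N))\N  lex  "today"
[2,6] S\(S\N)  <  k=5
[0,6] S  <  k=2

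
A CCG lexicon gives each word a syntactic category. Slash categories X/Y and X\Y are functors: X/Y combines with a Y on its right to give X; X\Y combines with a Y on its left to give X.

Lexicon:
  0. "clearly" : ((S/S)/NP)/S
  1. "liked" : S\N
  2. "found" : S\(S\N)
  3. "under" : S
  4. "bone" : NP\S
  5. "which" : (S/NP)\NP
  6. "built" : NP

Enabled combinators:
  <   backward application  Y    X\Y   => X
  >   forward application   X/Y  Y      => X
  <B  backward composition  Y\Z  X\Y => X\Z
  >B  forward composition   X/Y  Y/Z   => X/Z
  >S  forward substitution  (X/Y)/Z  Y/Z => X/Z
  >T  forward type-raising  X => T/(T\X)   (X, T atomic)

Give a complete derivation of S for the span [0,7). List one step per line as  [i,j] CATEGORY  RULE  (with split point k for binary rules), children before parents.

[0,7] S   >
  [0,6] S/NP   >S
    [0,3] (S/S)/NP   >
      [0,1] "clearly" : ((S/S)/NP)/S
      [1,3] S   <
        [1,2] "liked" : S\N
        [2,3] "found" : S\(S\N)
    [3,6] S/NP   <
      [3,5] NP   <
        [3,4] "under" : S
        [4,5] "bone" : NP\S
      [5,6] "which" : (S/NP)\NP
  [6,7] "built" : NP

[0,1] ((S/S)/NP)/S  lex  "clearly"
[1,2] S\N  lex  "liked"
[2,3] S\(S\N)  lex  "found"
[1,3] S  <  k=2
[0,3] (S/S)/NP  >  k=1
[3,4] S  lex  "under"
[4,5] NP\S  lex  "bone"
[3,5] NP  <  k=4
[5,6] (S/NP)\NP  lex  "which"
[3,6] S/NP  <  k=5
[0,6] S/NP  >S  k=3
[6,7] NP  lex  "built"
[0,7] S  >  k=6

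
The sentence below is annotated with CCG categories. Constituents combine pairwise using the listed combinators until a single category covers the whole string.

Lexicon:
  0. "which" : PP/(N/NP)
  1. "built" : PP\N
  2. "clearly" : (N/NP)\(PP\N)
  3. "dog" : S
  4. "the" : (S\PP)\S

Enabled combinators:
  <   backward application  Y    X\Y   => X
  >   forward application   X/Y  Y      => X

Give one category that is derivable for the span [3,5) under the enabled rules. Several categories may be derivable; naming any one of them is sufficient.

S\PP

[0,5] S   <
  [0,3] PP   >
    [0,1] "which" : PP/(N/NP)
    [1,3] N/NP   <
      [1,2] "built" : PP\N
      [2,3] "clearly" : (N/NP)\(PP\N)
  [3,5] S\PP   <
    [3,4] "dog" : S
    [4,5] "the" : (S\PP)\S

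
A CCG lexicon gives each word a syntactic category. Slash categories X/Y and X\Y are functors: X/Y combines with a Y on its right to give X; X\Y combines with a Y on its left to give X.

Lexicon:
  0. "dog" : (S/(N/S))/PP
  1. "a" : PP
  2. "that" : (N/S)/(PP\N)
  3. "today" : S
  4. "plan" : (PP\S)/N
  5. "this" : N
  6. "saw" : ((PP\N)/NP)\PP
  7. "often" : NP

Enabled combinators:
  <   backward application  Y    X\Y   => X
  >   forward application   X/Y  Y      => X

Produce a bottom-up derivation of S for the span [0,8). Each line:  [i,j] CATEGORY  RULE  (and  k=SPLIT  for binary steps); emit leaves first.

[0,1] (S/(N/S))/PP  lex  "dog"
[1,2] PP  lex  "a"
[0,2] S/(N/S)  >  k=1
[2,3] (N/S)/(PP\N)  lex  "that"
[3,4] S  lex  "today"
[4,5] (PP\S)/N  lex  "plan"
[5,6] N  lex  "this"
[4,6] PP\S  >  k=5
[3,6] PP  <  k=4
[6,7] ((PP\N)/NP)\PP  lex  "saw"
[3,7] (PP\N)/NP  <  k=6
[7,8] NP  lex  "often"
[3,8] PP\N  >  k=7
[2,8] N/S  >  k=3
[0,8] S  >  k=2

[0,8] S   >
  [0,2] S/(N/S)   >
    [0,1] "dog" : (S/(N/S))/PP
    [1,2] "a" : PP
  [2,8] N/S   >
    [2,3] "that" : (N/S)/(PP\N)
    [3,8] PP\N   >
      [3,7] (PP\N)/NP   <
        [3,6] PP   <
          [3,4] "today" : S
          [4,6] PP\S   >
            [4,5] "plan" : (PP\S)/N
            [5,6] "this" : N
        [6,7] "saw" : ((PP\N)/NP)\PP
      [7,8] "often" : NP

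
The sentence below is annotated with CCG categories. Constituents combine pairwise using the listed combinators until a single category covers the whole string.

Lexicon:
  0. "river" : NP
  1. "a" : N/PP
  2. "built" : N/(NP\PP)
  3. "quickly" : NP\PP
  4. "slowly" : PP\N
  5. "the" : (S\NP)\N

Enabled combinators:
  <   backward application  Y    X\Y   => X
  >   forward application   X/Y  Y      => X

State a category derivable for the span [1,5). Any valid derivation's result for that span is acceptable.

N

[0,6] S   <
  [0,1] "river" : NP
  [1,6] S\NP   <
    [1,5] N   >
      [1,2] "a" : N/PP
      [2,5] PP   <
        [2,4] N   >
          [2,3] "built" : N/(NP\PP)
          [3,4] "quickly" : NP\PP
        [4,5] "slowly" : PP\N
    [5,6] "the" : (S\NP)\N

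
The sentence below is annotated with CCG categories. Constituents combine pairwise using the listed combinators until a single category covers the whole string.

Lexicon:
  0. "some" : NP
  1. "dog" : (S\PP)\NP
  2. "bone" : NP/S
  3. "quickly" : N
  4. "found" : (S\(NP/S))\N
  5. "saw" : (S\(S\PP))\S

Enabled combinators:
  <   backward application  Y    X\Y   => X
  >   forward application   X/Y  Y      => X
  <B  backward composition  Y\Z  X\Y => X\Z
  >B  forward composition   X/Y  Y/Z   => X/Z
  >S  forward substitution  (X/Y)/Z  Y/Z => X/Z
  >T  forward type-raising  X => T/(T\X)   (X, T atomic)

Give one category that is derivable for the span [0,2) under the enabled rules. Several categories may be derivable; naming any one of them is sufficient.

[0,6] S   <
  [0,2] S\PP   <
    [0,1] "some" : NP
    [1,2] "dog" : (S\PP)\NP
  [2,6] S\(S\PP)   <
    [2,5] S   <
      [2,3] "bone" : NP/S
      [3,5] S\(NP/S)   <
        [3,4] "quickly" : N
        [4,5] "found" : (S\(NP/S))\N
    [5,6] "saw" : (S\(S\PP))\S

S\PP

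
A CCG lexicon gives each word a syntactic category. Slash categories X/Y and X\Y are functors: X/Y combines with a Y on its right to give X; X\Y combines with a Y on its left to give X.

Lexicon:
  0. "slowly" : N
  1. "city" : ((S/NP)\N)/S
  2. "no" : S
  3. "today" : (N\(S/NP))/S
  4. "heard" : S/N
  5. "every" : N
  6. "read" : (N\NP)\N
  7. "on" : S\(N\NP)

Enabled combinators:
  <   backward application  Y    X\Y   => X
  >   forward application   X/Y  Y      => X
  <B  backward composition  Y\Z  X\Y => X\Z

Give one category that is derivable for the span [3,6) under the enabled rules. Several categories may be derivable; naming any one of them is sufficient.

N\(S/NP)

[0,8] S   <
  [0,7] N\NP   <
    [0,6] N   <
      [0,3] S/NP   <
        [0,1] "slowly" : N
        [1,3] (S/NP)\N   >
          [1,2] "city" : ((S/NP)\N)/S
          [2,3] "no" : S
      [3,6] N\(S/NP)   >
        [3,4] "today" : (N\(S/NP))/S
        [4,6] S   >
          [4,5] "heard" : S/N
          [5,6] "every" : N
    [6,7] "read" : (N\NP)\N
  [7,8] "on" : S\(N\NP)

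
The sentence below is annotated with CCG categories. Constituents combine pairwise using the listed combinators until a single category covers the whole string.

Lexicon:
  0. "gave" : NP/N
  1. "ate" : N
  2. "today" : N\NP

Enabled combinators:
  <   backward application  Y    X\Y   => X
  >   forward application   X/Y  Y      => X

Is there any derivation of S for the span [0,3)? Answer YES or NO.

NP/N N N\NP
CKY chart[0,3] = {N}; S ∉ chart

NO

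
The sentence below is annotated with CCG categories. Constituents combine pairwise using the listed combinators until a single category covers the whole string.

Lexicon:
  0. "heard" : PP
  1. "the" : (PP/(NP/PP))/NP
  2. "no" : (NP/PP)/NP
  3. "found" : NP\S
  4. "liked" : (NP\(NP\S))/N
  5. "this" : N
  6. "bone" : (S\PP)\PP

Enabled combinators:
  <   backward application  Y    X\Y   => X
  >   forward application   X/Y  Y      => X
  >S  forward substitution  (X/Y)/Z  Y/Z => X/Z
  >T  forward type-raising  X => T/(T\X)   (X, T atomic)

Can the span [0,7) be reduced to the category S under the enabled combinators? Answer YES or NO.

YES

[0,7] S   <
  [0,1] "heard" : PP
  [1,7] S\PP   <
    [1,6] PP   >
      [1,3] PP/NP   >S
        [1,2] "the" : (PP/(NP/PP))/NP
        [2,3] "no" : (NP/PP)/NP
      [3,6] NP   <
        [3,4] "found" : NP\S
        [4,6] NP\(NP\S)   >
          [4,5] "liked" : (NP\(NP\S))/N
          [5,6] "this" : N
    [6,7] "bone" : (S\PP)\PP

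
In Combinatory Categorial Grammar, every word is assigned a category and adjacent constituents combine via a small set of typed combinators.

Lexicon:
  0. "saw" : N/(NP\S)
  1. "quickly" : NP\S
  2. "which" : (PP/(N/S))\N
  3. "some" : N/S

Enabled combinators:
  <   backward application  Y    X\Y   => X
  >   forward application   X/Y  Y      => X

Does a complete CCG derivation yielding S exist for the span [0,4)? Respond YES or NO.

NO

N/(NP\S) NP\S (PP/(N/S))\N N/S
CKY chart[0,4] = {PP}; S ∉ chart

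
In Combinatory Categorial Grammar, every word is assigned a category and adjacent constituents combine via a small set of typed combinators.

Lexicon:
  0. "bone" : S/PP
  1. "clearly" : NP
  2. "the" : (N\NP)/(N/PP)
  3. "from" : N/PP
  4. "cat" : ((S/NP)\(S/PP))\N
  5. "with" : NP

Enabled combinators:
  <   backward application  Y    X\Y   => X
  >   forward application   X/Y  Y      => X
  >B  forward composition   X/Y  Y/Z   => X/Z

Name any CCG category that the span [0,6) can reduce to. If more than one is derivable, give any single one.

[0,6] S   >
  [0,5] S/NP   <
    [0,1] "bone" : S/PP
    [1,5] (S/NP)\(S/PP)   <
      [1,4] N   <
        [1,2] "clearly" : NP
        [2,4] N\NP   >
          [2,3] "the" : (N\NP)/(N/PP)
          [3,4] "from" : N/PP
      [4,5] "cat" : ((S/NP)\(S/PP))\N
  [5,6] "with" : NP

S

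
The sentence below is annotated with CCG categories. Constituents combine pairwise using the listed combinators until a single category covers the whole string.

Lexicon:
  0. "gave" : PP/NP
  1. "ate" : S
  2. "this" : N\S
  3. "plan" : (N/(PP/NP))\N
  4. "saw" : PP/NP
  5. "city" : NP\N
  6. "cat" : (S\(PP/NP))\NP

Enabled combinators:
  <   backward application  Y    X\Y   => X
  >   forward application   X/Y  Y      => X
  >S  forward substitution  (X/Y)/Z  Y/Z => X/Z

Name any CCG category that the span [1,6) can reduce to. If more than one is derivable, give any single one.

NP

[0,7] S   <
  [0,1] "gave" : PP/NP
  [1,7] S\(PP/NP)   <
    [1,6] NP   <
      [1,5] N   >
        [1,4] N/(PP/NP)   <
          [1,3] N   <
            [1,2] "ate" : S
            [2,3] "this" : N\S
          [3,4] "plan" : (N/(PP/NP))\N
        [4,5] "saw" : PP/NP
      [5,6] "city" : NP\N
    [6,7] "cat" : (S\(PP/NP))\NP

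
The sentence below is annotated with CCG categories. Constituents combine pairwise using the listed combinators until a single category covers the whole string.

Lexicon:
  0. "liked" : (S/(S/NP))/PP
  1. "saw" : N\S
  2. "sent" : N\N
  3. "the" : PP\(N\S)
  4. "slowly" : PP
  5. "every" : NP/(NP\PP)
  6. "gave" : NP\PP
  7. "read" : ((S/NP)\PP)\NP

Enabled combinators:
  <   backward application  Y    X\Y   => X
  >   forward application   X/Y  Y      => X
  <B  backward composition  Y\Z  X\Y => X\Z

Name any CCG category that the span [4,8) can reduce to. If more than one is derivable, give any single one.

S/NP

[0,8] S   >
  [0,4] S/(S/NP)   >
    [0,1] "liked" : (S/(S/NP))/PP
    [1,4] PP   <
      [1,3] N\S   <B
        [1,2] "saw" : N\S
        [2,3] "sent" : N\N
      [3,4] "the" : PP\(N\S)
  [4,8] S/NP   <
    [4,5] "slowly" : PP
    [5,8] (S/NP)\PP   <
      [5,7] NP   >
        [5,6] "every" : NP/(NP\PP)
        [6,7] "gave" : NP\PP
      [7,8] "read" : ((S/NP)\PP)\NP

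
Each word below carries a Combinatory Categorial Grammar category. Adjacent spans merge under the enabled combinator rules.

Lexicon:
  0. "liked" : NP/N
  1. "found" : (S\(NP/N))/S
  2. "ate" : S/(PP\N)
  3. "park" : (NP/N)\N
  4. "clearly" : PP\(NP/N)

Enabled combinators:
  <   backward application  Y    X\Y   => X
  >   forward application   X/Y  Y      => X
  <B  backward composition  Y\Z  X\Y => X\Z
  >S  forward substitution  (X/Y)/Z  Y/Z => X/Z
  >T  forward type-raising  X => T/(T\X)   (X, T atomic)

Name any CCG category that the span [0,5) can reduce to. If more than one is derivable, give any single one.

S

[0,5] S   <
  [0,1] "liked" : NP/N
  [1,5] S\(NP/N)   >
    [1,2] "found" : (S\(NP/N))/S
    [2,5] S   >
      [2,3] "ate" : S/(PP\N)
      [3,5] PP\N   <B
        [3,4] "park" : (NP/N)\N
        [4,5] "clearly" : PP\(NP/N)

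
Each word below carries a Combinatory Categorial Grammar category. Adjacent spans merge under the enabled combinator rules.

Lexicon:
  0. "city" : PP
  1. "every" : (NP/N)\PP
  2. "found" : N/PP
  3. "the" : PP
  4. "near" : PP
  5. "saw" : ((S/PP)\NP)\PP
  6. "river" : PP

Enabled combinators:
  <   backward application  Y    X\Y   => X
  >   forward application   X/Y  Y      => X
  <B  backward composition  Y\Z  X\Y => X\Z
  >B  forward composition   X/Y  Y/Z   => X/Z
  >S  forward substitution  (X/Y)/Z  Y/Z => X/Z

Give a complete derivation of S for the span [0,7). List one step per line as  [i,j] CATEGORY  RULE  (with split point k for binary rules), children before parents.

[0,1] PP  lex  "city"
[1,2] (NP/N)\PP  lex  "every"
[0,2] NP/N  <  k=1
[2,3] N/PP  lex  "found"
[3,4] PP  lex  "the"
[2,4] N  >  k=3
[0,4] NP  >  k=2
[4,5] PP  lex  "near"
[5,6] ((S/PP)\NP)\PP  lex  "saw"
[4,6] (S/PP)\NP  <  k=5
[0,6] S/PP  <  k=4
[6,7] PP  lex  "river"
[0,7] S  >  k=6

[0,7] S   >
  [0,6] S/PP   <
    [0,4] NP   >
      [0,2] NP/N   <
        [0,1] "city" : PP
        [1,2] "every" : (NP/N)\PP
      [2,4] N   >
        [2,3] "found" : N/PP
        [3,4] "the" : PP
    [4,6] (S/PP)\NP   <
      [4,5] "near" : PP
      [5,6] "saw" : ((S/PP)\NP)\PP
  [6,7] "river" : PP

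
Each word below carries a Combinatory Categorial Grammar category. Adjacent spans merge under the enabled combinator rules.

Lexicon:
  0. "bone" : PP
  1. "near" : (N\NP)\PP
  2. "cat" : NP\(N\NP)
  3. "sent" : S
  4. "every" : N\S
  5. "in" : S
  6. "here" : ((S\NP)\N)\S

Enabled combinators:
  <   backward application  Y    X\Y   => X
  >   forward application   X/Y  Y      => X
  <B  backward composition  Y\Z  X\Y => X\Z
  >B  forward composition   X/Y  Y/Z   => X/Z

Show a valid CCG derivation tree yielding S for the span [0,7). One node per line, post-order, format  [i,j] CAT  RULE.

[0,1] PP  lex  "bone"
[1,2] (N\NP)\PP  lex  "near"
[0,2] N\NP  <  k=1
[2,3] NP\(N\NP)  lex  "cat"
[0,3] NP  <  k=2
[3,4] S  lex  "sent"
[4,5] N\S  lex  "every"
[3,5] N  <  k=4
[5,6] S  lex  "in"
[6,7] ((S\NP)\N)\S  lex  "here"
[5,7] (S\NP)\N  <  k=6
[3,7] S\NP  <  k=5
[0,7] S  <  k=3

[0,7] S   <
  [0,3] NP   <
    [0,2] N\NP   <
      [0,1] "bone" : PP
      [1,2] "near" : (N\NP)\PP
    [2,3] "cat" : NP\(N\NP)
  [3,7] S\NP   <
    [3,5] N   <
      [3,4] "sent" : S
      [4,5] "every" : N\S
    [5,7] (S\NP)\N   <
      [5,6] "in" : S
      [6,7] "here" : ((S\NP)\N)\S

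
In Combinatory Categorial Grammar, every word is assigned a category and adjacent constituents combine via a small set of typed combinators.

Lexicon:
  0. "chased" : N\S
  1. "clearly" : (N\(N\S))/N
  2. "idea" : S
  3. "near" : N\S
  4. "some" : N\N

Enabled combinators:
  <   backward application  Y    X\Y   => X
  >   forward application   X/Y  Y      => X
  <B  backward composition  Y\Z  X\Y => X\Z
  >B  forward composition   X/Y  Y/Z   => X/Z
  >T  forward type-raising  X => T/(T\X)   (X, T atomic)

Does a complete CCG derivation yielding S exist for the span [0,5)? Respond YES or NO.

N\S (N\(N\S))/N S N\S N\N
CKY chart[0,5] = {N, N/(N\N), NP/(NP\N), PP/(PP\N), S/(S\N)}; S ∉ chart

NO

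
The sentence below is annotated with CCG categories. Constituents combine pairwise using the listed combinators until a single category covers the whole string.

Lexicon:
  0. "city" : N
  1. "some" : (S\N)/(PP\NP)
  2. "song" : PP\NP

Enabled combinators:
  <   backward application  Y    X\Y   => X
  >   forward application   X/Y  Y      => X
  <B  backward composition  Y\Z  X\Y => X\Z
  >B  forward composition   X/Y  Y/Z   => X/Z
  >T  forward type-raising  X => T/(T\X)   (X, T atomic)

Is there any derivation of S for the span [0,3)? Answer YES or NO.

YES

[0,3] S   <
  [0,1] "city" : N
  [1,3] S\N   >
    [1,2] "some" : (S\N)/(PP\NP)
    [2,3] "song" : PP\NP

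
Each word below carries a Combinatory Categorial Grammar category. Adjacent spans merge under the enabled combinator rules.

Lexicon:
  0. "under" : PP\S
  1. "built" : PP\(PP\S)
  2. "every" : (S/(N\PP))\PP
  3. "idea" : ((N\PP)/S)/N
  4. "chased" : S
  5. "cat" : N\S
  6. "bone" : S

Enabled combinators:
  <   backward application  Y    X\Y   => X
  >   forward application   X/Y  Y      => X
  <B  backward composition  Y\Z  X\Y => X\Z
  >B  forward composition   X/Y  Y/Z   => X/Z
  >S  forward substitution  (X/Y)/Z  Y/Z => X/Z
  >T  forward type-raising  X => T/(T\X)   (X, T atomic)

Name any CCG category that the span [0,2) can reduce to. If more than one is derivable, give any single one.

[0,7] S   >
  [0,3] S/(N\PP)   <
    [0,2] PP   <
      [0,1] "under" : PP\S
      [1,2] "built" : PP\(PP\S)
    [2,3] "every" : (S/(N\PP))\PP
  [3,7] N\PP   >
    [3,6] (N\PP)/S   >
      [3,4] "idea" : ((N\PP)/S)/N
      [4,6] N   <
        [4,5] "chased" : S
        [5,6] "cat" : N\S
    [6,7] "bone" : S

PP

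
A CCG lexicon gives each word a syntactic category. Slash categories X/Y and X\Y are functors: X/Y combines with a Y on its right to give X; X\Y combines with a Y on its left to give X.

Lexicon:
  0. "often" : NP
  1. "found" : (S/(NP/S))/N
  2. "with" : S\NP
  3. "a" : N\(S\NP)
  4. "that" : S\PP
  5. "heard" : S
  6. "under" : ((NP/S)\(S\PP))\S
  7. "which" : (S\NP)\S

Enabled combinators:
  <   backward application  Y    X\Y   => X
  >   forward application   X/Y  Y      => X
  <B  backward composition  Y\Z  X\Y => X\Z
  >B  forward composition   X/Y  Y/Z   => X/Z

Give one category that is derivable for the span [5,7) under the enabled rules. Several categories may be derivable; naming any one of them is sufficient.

(NP/S)\(S\PP)

[0,8] S   <
  [0,1] "often" : NP
  [1,8] S\NP   <
    [1,7] S   >
      [1,4] S/(NP/S)   >
        [1,2] "found" : (S/(NP/S))/N
        [2,4] N   <
          [2,3] "with" : S\NP
          [3,4] "a" : N\(S\NP)
      [4,7] NP/S   <
        [4,5] "that" : S\PP
        [5,7] (NP/S)\(S\PP)   <
          [5,6] "heard" : S
          [6,7] "under" : ((NP/S)\(S\PP))\S
    [7,8] "which" : (S\NP)\S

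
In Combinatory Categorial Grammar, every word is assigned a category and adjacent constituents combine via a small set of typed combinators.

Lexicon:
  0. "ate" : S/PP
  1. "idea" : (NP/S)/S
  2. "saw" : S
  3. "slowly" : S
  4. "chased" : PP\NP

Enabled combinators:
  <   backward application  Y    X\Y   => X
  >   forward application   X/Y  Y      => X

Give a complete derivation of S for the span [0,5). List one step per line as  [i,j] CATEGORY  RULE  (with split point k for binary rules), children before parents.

[0,5] S   >
  [0,1] "ate" : S/PP
  [1,5] PP   <
    [1,4] NP   >
      [1,3] NP/S   >
        [1,2] "idea" : (NP/S)/S
        [2,3] "saw" : S
      [3,4] "slowly" : S
    [4,5] "chased" : PP\NP

[0,1] S/PP  lex  "ate"
[1,2] (NP/S)/S  lex  "idea"
[2,3] S  lex  "saw"
[1,3] NP/S  >  k=2
[3,4] S  lex  "slowly"
[1,4] NP  >  k=3
[4,5] PP\NP  lex  "chased"
[1,5] PP  <  k=4
[0,5] S  >  k=1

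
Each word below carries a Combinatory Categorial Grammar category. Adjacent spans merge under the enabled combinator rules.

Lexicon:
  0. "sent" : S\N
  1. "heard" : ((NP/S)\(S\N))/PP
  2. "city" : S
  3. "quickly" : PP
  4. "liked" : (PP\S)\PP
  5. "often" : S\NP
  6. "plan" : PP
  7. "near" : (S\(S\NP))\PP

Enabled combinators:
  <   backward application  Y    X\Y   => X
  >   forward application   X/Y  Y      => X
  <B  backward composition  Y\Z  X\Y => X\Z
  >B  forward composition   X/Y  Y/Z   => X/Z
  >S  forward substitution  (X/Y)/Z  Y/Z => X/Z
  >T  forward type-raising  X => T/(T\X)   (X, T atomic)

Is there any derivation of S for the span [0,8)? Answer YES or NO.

S\N ((NP/S)\(S\N))/PP S PP (PP\S)\PP S\NP PP (S\(S\NP))\PP
CKY chart[0,8] = {N/(N\NP), NP, NP/(NP\NP), NP/(S\S), PP/(PP\NP), S/(S\NP)}; S ∉ chart

NO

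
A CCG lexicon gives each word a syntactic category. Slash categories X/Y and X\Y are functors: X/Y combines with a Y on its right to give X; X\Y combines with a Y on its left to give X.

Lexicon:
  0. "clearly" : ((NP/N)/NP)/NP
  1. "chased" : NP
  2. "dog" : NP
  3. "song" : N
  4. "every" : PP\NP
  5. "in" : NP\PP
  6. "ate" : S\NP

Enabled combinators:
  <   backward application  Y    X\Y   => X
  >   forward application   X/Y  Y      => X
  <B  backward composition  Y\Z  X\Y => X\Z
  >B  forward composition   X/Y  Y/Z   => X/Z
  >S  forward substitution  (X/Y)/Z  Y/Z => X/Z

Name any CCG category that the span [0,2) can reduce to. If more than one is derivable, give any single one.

(NP/N)/NP

[0,7] S   <
  [0,5] PP   <
    [0,4] NP   >
      [0,3] NP/N   >
        [0,2] (NP/N)/NP   >
          [0,1] "clearly" : ((NP/N)/NP)/NP
          [1,2] "chased" : NP
        [2,3] "dog" : NP
      [3,4] "song" : N
    [4,5] "every" : PP\NP
  [5,7] S\PP   <B
    [5,6] "in" : NP\PP
    [6,7] "ate" : S\NP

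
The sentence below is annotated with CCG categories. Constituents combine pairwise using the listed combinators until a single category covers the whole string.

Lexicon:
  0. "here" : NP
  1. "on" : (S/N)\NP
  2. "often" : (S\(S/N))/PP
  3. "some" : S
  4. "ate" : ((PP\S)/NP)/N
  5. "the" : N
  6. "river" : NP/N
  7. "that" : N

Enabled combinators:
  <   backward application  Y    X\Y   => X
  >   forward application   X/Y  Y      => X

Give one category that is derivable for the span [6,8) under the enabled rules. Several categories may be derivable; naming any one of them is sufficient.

[0,8] S   <
  [0,2] S/N   <
    [0,1] "here" : NP
    [1,2] "on" : (S/N)\NP
  [2,8] S\(S/N)   >
    [2,3] "often" : (S\(S/N))/PP
    [3,8] PP   <
      [3,4] "some" : S
      [4,8] PP\S   >
        [4,6] (PP\S)/NP   >
          [4,5] "ate" : ((PP\S)/NP)/N
          [5,6] "the" : N
        [6,8] NP   >
          [6,7] "river" : NP/N
          [7,8] "that" : N

NP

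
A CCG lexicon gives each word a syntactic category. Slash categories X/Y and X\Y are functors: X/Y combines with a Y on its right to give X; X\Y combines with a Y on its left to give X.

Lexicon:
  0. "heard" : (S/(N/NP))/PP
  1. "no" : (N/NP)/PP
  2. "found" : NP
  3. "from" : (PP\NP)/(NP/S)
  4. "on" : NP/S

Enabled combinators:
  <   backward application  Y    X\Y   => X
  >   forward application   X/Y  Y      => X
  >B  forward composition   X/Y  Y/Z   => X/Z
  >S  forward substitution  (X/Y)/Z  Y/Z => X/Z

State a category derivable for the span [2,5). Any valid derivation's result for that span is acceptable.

PP

[0,5] S   >
  [0,2] S/PP   >S
    [0,1] "heard" : (S/(N/NP))/PP
    [1,2] "no" : (N/NP)/PP
  [2,5] PP   <
    [2,3] "found" : NP
    [3,5] PP\NP   >
      [3,4] "from" : (PP\NP)/(NP/S)
      [4,5] "on" : NP/S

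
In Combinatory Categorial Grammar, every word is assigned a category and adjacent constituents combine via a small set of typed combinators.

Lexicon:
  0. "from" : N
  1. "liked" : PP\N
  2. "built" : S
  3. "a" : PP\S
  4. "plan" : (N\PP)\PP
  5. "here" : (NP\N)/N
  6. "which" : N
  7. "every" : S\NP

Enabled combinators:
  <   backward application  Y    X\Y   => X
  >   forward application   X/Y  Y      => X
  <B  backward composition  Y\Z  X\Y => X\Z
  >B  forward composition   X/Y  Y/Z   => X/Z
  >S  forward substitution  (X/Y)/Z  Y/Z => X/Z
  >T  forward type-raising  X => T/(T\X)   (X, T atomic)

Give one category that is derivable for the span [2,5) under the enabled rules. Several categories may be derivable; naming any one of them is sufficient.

N\PP

[0,8] S   <
  [0,7] NP   <
    [0,2] PP   <
      [0,1] "from" : N
      [1,2] "liked" : PP\N
    [2,7] NP\PP   <B
      [2,5] N\PP   <
        [2,4] PP   >
          [2,3] PP/(PP\S)   >T
            [2,3] "built" : S
          [3,4] "a" : PP\S
        [4,5] "plan" : (N\PP)\PP
      [5,7] NP\N   >
        [5,6] "here" : (NP\N)/N
        [6,7] "which" : N
  [7,8] "every" : S\NP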